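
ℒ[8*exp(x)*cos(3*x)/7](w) 8*(w - 1)/(7*((w - 1)^2+9))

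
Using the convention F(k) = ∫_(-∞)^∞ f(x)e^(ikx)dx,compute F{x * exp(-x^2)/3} I * sqrt(pi) * k * exp(-k^2/4)/6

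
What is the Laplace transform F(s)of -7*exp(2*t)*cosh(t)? 7*(2 - s)/((s - 2)^2 - 1)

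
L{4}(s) 4/s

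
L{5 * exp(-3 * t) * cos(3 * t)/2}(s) 5 * (s+3)/(2 * ((s+3)^2+9))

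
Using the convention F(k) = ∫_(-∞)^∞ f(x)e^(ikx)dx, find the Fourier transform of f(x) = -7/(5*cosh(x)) -7*pi/(5*cosh(pi*k/2))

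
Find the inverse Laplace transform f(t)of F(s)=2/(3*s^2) 2*t/3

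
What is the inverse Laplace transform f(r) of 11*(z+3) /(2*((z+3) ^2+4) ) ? 11*exp(-3*r)*cos(2*r) /2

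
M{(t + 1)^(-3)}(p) pi * (p - 2) * (p - 1)/(2 * sin(pi * p))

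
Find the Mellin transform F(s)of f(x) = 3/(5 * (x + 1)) 3 * pi * csc(pi * s)/5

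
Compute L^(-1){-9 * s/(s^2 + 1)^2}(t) -9 * t * sin(t)/2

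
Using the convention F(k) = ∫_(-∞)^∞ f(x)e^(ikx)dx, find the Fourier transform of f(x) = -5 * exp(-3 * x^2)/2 -5 * sqrt(3) * sqrt(pi) * exp(-k^2/12)/6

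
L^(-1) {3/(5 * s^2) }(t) 3 * t/5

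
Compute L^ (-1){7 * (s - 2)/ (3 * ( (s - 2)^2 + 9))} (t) 7 * exp (2 * t) * cos (3 * t)/3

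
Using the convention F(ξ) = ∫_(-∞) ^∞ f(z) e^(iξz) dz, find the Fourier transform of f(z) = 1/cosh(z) pi/cosh(pi*ξ/2) 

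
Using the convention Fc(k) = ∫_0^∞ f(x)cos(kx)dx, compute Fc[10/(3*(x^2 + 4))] 5*pi*exp(-2*k)/6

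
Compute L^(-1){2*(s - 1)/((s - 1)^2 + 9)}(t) 2*exp(t)*cos(3*t)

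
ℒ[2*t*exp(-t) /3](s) 2/(3*(s + 1) ^2) 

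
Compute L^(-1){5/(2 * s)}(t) 5/2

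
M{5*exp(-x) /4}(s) 5*gamma(s) /4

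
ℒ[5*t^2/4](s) 5/(2*s^3)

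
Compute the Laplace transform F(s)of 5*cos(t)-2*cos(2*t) 5*s/(s^2 + 1)-2*s/(s^2 + 4)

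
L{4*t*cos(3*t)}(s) 4*(s^2 - 9)/(s^2 + 9)^2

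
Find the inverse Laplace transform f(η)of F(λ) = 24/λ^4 4*η^3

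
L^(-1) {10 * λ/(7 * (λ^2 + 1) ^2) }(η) 5 * η * sin(η) /7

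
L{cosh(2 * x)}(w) w/(w^2 - 4)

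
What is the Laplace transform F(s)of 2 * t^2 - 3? 4/s^3 - 3/s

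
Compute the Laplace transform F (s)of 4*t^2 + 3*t 8/s^3 + 3/s^2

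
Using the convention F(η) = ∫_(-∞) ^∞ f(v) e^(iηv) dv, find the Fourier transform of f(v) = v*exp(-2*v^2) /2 sqrt(2)*I*sqrt(pi)*η*exp(-η^2/8) /16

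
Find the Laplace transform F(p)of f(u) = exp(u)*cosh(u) (p - 1)/(p*(p - 2))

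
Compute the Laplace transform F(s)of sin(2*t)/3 2/(3*(s^2 + 4))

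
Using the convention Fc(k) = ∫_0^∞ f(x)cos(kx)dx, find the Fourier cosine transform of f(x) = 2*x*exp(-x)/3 2*(1 - k^2)/(3*(k^2+1)^2)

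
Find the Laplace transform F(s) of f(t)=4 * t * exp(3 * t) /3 4/(3 * (s - 3) ^2) 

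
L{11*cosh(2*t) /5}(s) 11*s/(5*(s^2 - 4) ) 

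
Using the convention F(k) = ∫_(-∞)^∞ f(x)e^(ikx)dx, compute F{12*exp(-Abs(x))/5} 24/(5*(k^2 + 1))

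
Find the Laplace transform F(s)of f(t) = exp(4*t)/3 1/(3*(s - 4))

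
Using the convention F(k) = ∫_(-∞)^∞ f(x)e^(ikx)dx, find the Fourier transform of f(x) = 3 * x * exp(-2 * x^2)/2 3 * sqrt(2) * I * sqrt(pi) * k * exp(-k^2/8)/16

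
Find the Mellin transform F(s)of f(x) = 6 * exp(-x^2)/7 3 * gamma(s/2)/7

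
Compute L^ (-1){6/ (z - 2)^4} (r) r^3*exp (2*r)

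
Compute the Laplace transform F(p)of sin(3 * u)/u atan(3/p)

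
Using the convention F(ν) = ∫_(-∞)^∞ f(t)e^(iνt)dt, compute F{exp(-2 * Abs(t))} 4/(ν^2 + 4)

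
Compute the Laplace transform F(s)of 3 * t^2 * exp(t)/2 3/(s - 1)^3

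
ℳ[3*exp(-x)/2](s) 3*gamma(s)/2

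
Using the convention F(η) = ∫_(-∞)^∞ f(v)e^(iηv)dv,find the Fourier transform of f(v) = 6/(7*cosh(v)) 6*pi/(7*cosh(pi*η/2))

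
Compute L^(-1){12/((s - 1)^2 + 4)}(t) 6 * exp(t) * sin(2 * t)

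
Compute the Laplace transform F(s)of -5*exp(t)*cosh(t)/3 5*(1 - s)/(3*s*(s - 2))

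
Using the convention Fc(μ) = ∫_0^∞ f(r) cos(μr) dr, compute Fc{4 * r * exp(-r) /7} 4 * (1 - μ^2) /(7 * (μ^2+1) ^2) 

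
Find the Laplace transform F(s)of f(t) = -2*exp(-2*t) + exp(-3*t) 1/(s + 3)-2/(s + 2)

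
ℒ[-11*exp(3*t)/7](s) -11/(7*s - 21)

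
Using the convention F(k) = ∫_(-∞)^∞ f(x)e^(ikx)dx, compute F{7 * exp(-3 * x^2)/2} 7 * sqrt(3) * sqrt(pi) * exp(-k^2/12)/6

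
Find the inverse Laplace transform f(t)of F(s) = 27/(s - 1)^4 9*t^3*exp(t)/2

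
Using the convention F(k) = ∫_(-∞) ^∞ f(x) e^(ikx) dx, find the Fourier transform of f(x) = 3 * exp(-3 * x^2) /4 sqrt(3) * sqrt(pi) * exp(-k^2/12) /4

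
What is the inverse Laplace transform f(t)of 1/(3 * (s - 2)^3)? t^2 * exp(2 * t)/6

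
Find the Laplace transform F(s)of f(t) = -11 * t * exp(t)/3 -11/(3 * (s - 1)^2)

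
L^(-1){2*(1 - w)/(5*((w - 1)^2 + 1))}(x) -2*exp(x)*cos(x)/5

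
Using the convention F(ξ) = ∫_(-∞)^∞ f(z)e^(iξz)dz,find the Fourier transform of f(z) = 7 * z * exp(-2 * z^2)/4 7 * sqrt(2) * I * sqrt(pi) * ξ * exp(-ξ^2/8)/32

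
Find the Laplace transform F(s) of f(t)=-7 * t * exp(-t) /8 -7/(8 * (s + 1) ^2) 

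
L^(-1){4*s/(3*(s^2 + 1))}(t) 4*cos(t)/3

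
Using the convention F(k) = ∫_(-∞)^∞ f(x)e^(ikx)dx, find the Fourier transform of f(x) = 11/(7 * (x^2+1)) 11 * pi * exp(-Abs(k))/7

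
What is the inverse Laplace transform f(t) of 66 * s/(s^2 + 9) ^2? 11 * t * sin(3 * t) 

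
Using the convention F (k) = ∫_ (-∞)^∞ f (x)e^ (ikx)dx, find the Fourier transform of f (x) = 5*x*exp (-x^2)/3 5*I*sqrt (pi)*k*exp (-k^2/4)/6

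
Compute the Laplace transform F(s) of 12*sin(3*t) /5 36/(5*(s^2 + 9) ) 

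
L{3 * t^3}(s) 18/s^4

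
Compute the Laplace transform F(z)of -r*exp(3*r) -1/(z - 3)^2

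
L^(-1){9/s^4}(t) 3 * t^3/2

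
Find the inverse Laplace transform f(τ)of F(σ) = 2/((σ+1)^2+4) exp(-τ) * sin(2 * τ)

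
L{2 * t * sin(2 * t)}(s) 8 * s/(s^2 + 4)^2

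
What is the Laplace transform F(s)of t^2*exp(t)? 2/(s - 1)^3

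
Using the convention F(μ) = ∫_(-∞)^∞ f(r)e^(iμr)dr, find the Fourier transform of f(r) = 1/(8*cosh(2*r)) pi/(16*cosh(pi*μ/4))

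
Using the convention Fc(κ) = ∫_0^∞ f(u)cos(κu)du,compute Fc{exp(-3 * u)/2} 3/(2 * (κ^2 + 9))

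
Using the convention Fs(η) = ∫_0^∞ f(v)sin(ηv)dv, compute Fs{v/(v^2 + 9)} pi*exp(-3*η)/2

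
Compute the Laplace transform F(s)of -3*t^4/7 -72/(7*s^5)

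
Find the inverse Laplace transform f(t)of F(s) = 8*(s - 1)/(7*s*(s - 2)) 8*exp(t)*cosh(t)/7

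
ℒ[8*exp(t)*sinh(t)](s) 8/(s*(s - 2) ) 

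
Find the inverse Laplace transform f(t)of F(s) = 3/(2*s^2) 3*t/2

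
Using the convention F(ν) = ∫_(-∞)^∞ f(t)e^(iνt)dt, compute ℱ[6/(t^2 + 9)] 2*pi*exp(-3*Abs(ν))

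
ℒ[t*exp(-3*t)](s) (s + 3)^(-2)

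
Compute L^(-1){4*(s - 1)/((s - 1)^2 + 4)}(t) 4*exp(t)*cos(2*t)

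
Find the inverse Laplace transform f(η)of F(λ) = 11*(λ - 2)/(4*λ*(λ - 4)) 11*exp(2*η)*cosh(2*η)/4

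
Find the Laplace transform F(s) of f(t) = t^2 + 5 5/s + 2/s^3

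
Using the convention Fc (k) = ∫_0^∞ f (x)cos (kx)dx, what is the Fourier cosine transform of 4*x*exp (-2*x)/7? 4*(4 - k^2)/ (7*(k^2+4)^2)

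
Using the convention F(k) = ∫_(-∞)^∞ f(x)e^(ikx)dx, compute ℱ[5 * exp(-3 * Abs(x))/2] 15/(k^2 + 9)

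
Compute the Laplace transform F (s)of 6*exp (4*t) 6/ (s - 4)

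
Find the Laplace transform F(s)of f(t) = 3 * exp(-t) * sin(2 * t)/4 3/(2 * ((s + 1)^2 + 4))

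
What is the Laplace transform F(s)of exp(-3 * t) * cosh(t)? (s + 3)/((s + 3)^2 - 1)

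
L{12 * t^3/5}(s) 72/(5 * s^4)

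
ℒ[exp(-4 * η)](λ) 1/(λ+4)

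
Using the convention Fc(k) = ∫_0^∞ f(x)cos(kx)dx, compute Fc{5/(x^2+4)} 5 * pi * exp(-2 * k)/4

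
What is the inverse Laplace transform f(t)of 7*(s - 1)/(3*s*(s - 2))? 7*exp(t)*cosh(t)/3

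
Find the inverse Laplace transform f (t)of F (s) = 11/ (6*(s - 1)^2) 11*t*exp (t)/6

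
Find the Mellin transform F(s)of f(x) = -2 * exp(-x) -2 * gamma(s)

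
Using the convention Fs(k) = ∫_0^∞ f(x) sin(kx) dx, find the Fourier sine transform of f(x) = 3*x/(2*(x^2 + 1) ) 3*pi*exp(-k) /4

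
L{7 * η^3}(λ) 42/λ^4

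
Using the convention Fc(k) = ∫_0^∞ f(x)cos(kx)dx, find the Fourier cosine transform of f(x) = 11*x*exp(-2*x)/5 11*(4 - k^2)/(5*(k^2 + 4)^2)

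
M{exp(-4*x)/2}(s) gamma(s)/(2*2^(2*s))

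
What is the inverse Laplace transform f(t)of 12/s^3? 6*t^2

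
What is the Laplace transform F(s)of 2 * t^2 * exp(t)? 4/(s - 1)^3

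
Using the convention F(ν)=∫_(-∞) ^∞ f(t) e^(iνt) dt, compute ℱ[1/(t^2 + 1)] pi*exp(-Abs(ν) ) 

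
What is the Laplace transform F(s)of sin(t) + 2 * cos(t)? 2 * s/(s^2 + 1) + 1/(s^2 + 1)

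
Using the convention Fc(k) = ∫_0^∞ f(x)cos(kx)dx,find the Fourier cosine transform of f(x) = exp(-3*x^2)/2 sqrt(3)*sqrt(pi)*exp(-k^2/12)/12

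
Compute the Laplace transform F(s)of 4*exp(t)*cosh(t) 4*(s - 1)/(s*(s - 2))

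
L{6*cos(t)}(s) 6*s/(s^2 + 1)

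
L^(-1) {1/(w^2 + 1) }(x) sin(x) 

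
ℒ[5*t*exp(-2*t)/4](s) 5/(4*(s+2)^2)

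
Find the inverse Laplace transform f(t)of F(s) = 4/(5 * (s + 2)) 4 * exp(-2 * t)/5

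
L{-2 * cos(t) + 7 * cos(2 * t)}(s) 7 * s/(s^2 + 4)-2 * s/(s^2 + 1)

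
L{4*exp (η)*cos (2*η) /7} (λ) 4*(λ - 1) / (7*( (λ - 1) ^2 + 4) ) 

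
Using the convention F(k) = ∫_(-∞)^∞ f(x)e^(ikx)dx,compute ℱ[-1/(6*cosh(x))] -pi/(6*cosh(pi*k/2))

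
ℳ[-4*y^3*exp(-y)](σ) -4*gamma(σ + 3)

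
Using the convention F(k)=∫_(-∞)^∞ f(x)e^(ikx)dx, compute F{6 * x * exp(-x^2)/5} 3 * I * sqrt(pi) * k * exp(-k^2/4)/5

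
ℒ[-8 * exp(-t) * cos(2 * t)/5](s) 8 * (-s - 1)/(5 * ((s+1)^2+4))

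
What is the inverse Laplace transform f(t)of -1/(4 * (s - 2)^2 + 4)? -exp(2 * t) * sin(t)/4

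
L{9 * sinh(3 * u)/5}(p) 27/(5 * (p^2 - 9))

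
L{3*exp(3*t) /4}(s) 3/(4*(s - 3) ) 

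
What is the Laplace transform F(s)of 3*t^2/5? 6/(5*s^3)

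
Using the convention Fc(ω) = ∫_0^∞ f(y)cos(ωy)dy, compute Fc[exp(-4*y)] 4/(ω^2 + 16)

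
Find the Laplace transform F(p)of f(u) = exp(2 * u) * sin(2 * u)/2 1/((p - 2)^2 + 4)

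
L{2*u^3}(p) 12/p^4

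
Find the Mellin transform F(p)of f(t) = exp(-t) gamma(p)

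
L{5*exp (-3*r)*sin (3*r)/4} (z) 15/ (4*( (z + 3)^2 + 9))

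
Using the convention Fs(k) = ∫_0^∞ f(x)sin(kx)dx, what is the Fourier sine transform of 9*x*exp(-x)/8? 9*k/(4*(k^2 + 1)^2)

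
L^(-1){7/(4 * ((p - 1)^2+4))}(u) 7 * exp(u) * sin(2 * u)/8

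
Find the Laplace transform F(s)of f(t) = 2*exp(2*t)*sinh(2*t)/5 4/(5*s*(s - 4))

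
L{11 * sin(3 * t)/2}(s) 33/(2 * (s^2 + 9))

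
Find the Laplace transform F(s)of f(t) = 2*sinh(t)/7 2/(7*(s^2 - 1))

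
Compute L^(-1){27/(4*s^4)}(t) 9*t^3/8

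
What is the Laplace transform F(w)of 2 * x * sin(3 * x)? 12 * w/(w^2+9)^2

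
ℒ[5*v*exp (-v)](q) 5/ (q + 1) ^2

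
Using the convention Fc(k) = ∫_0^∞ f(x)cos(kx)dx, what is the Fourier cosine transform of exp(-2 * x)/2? 1/(k^2 + 4)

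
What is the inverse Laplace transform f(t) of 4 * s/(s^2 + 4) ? 4 * cos(2 * t) 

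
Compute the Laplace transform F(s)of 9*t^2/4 9/(2*s^3)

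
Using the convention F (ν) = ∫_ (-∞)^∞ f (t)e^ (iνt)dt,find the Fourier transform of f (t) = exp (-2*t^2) sqrt (2)*sqrt (pi)*exp (-ν^2/8)/2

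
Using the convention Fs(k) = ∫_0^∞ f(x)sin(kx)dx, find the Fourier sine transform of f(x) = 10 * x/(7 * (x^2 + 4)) 5 * pi * exp(-2 * k)/7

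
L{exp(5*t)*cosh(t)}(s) (s - 5)/((s - 5)^2 - 1)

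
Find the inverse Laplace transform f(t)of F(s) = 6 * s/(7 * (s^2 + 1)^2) 3 * t * sin(t)/7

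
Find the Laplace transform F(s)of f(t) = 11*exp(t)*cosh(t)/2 11*(s - 1)/(2*s*(s - 2))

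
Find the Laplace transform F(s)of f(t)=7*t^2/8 7/(4*s^3)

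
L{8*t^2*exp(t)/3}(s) 16/(3*(s - 1)^3)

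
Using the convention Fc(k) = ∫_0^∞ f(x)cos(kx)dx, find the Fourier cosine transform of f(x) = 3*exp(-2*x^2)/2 3*sqrt(2)*sqrt(pi)*exp(-k^2/8)/8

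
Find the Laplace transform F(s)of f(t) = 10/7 10/(7 * s)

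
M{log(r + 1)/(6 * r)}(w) -pi * csc(pi * w)/(6 * w - 6)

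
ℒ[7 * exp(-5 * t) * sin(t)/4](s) 7/(4 * ((s + 5)^2 + 1))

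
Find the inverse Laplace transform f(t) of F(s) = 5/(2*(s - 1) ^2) 5*t*exp(t) /2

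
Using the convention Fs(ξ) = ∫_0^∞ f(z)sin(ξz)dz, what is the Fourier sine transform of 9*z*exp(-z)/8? 9*ξ/(4*(ξ^2 + 1)^2)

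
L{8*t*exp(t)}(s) 8/(s - 1)^2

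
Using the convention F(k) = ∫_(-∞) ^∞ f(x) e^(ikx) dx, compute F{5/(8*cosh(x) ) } 5*pi/(8*cosh(pi*k/2) ) 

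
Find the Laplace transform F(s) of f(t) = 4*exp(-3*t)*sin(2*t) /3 8/(3*((s + 3) ^2 + 4) ) 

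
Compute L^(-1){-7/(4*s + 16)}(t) -7*exp(-4*t)/4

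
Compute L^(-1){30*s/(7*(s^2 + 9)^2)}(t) 5*t*sin(3*t)/7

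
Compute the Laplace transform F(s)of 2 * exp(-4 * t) 2/(s + 4)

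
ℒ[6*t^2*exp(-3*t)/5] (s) 12/(5*(s + 3)^3)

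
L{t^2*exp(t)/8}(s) 1/(4*(s - 1)^3)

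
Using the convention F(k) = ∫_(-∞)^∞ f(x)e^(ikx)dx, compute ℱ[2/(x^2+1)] 2*pi*exp(-Abs(k))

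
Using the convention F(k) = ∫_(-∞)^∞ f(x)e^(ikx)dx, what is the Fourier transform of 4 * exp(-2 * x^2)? 2 * sqrt(2) * sqrt(pi) * exp(-k^2/8)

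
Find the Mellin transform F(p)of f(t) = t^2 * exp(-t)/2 gamma(p + 2)/2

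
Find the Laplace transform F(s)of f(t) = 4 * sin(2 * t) 8/(s^2 + 4)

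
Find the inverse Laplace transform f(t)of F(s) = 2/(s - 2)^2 2*t*exp(2*t)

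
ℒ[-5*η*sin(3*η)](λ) -30*λ/(λ^2 + 9)^2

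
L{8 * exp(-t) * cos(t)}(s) 8 * (s + 1)/((s + 1)^2 + 1)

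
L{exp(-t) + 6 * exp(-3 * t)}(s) 6/(s + 3) + 1/(s + 1)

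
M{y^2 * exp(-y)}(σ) gamma(σ + 2)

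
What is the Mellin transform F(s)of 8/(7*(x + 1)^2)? -8*pi*(s - 1)/(7*sin(pi*s))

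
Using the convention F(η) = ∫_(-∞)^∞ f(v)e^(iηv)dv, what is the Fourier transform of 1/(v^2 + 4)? pi*exp(-2*Abs(η))/2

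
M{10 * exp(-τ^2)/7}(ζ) 5 * gamma(ζ/2)/7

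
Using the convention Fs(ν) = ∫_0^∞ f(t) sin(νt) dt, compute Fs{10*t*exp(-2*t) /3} 40*ν/(3*(ν^2+4) ^2) 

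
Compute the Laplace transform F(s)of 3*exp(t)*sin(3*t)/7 9/(7*((s - 1)^2 + 9))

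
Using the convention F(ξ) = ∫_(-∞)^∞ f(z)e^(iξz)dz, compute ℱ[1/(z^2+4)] pi*exp(-2*Abs(ξ))/2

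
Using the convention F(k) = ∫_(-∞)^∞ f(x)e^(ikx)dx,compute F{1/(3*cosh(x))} pi/(3*cosh(pi*k/2))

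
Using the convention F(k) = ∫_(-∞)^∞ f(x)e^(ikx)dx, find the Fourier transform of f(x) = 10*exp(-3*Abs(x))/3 20/(k^2+9)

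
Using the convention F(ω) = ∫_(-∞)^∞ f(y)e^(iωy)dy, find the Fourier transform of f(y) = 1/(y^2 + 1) pi*exp(-Abs(ω))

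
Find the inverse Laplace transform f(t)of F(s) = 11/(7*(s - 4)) 11*exp(4*t)/7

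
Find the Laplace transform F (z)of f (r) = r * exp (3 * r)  (z - 3)^ (-2)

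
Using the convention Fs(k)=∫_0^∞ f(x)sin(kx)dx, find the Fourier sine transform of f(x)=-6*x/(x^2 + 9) -3*pi*exp(-3*k)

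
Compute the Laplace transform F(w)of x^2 2/w^3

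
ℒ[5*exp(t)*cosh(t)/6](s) 5*(s - 1)/(6*s*(s - 2))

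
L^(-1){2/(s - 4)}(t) 2*exp(4*t)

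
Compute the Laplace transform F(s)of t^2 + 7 7/s + 2/s^3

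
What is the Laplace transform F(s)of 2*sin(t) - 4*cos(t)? 2/(s^2+1) - 4*s/(s^2+1)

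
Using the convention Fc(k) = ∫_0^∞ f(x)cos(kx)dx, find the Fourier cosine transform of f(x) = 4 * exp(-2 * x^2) sqrt(2) * sqrt(pi) * exp(-k^2/8)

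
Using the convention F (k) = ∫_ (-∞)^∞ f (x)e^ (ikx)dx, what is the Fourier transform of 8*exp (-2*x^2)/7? 4*sqrt (2)*sqrt (pi)*exp (-k^2/8)/7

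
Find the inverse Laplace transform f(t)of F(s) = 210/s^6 7*t^5/4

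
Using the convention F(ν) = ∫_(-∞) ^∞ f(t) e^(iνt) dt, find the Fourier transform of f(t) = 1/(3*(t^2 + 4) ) pi*exp(-2*Abs(ν) ) /6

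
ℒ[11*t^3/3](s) 22/s^4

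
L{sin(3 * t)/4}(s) 3/(4 * (s^2 + 9))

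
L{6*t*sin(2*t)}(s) 24*s/(s^2 + 4)^2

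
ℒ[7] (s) 7/s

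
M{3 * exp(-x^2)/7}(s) 3 * gamma(s/2)/14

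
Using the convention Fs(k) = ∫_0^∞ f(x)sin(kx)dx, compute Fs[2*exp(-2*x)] 2*k/(k^2 + 4)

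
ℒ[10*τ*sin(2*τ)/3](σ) 40*σ/(3*(σ^2 + 4)^2)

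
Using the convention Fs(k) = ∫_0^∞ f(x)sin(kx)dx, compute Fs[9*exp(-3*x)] 9*k/(k^2 + 9)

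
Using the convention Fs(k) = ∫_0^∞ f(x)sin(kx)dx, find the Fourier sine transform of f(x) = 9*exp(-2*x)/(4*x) 9*atan(k/2)/4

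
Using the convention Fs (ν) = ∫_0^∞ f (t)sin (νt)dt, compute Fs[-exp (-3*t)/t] -atan (ν/3)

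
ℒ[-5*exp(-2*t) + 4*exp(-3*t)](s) 4/(s + 3) - 5/(s + 2)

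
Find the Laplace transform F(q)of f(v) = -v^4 -24/q^5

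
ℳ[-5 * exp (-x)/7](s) -5 * gamma (s)/7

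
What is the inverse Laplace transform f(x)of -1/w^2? -x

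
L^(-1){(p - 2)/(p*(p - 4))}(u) exp(2*u)*cosh(2*u)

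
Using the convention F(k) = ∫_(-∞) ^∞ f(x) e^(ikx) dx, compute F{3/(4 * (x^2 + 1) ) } 3 * pi * exp(-Abs(k) ) /4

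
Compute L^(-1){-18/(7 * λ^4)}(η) -3 * η^3/7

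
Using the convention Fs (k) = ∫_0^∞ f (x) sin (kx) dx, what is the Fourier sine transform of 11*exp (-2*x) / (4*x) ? 11*atan (k/2) /4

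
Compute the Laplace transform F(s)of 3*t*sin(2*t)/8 3*s/(2*(s^2 + 4)^2)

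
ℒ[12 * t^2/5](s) 24/(5 * s^3)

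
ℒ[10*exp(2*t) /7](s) 10/(7*(s - 2) ) 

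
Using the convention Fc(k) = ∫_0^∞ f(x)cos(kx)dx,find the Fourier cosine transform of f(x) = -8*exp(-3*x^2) -4*sqrt(3)*sqrt(pi)*exp(-k^2/12)/3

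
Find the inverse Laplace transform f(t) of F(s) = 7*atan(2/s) 7*sin(2*t) /t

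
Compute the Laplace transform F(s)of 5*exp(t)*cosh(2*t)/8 5*(s - 1)/(8*((s - 1)^2 - 4))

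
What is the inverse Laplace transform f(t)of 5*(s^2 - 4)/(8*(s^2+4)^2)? 5*t*cos(2*t)/8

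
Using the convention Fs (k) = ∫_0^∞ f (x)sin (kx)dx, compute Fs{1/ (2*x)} pi/4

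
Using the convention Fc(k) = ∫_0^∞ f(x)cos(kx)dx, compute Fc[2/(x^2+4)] pi * exp(-2 * k)/2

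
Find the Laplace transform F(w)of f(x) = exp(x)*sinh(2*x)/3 2/(3*((w - 1)^2 - 4))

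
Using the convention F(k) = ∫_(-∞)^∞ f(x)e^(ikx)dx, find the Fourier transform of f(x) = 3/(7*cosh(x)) 3*pi/(7*cosh(pi*k/2))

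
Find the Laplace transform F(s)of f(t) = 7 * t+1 7/s^2+1/s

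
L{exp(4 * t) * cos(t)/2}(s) (s - 4)/(2 * ((s - 4)^2+1))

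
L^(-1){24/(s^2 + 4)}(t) 12 * sin(2 * t)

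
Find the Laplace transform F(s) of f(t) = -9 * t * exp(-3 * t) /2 -9/(2 * (s + 3) ^2) 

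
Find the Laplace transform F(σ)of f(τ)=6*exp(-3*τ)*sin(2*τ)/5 12/(5*((σ+3)^2+4))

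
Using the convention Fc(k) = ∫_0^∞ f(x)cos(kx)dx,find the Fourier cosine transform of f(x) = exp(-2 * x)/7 2/(7 * (k^2 + 4))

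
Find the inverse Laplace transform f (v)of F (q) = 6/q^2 6*v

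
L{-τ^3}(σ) -6/σ^4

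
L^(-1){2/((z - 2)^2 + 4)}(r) exp(2 * r) * sin(2 * r)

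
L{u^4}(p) 24/p^5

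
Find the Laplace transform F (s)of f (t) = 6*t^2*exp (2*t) 12/ (s - 2)^3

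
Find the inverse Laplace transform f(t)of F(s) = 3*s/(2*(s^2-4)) 3*cosh(2*t)/2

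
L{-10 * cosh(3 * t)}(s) -10 * s/(s^2 - 9)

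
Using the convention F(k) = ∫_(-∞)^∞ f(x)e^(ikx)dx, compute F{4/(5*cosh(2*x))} 2*pi/(5*cosh(pi*k/4))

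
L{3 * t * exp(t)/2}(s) 3/(2 * (s - 1)^2)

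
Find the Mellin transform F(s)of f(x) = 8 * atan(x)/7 -4 * pi * sec(pi * s/2)/(7 * s)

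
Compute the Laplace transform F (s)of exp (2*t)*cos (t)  (s - 2)/ ( (s - 2)^2 + 1)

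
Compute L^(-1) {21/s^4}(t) 7 * t^3/2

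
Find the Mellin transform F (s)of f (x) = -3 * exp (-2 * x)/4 -3 * gamma (s)/ (4 * 2^s)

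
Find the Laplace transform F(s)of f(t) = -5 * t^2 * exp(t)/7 -10/(7 * (s - 1)^3)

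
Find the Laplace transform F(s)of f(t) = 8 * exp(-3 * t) 8/(s + 3)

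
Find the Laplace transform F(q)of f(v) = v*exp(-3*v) (q + 3)^(-2)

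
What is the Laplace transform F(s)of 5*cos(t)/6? 5*s/(6*(s^2+1))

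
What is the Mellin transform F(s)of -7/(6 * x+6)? -7 * pi * csc(pi * s)/6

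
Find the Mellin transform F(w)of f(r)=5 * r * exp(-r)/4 5 * gamma(w + 1)/4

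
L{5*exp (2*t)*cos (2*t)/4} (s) 5*(s - 2)/ (4*( (s - 2)^2 + 4))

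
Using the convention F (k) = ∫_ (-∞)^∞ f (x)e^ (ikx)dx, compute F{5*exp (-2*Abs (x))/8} 5/ (2*(k^2 + 4))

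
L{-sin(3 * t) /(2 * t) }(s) -atan(3/s) /2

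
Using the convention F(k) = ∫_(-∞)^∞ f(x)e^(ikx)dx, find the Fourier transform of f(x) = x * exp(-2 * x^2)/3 sqrt(2) * I * sqrt(pi) * k * exp(-k^2/8)/24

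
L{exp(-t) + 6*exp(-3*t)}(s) 6/(s + 3) + 1/(s + 1)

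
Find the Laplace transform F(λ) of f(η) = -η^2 -2/λ^3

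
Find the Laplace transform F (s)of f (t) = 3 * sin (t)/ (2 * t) 3 * atan (1/s)/2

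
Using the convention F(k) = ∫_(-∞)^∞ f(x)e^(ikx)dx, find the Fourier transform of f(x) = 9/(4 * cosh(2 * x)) 9 * pi/(8 * cosh(pi * k/4))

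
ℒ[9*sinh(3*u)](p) 27/(p^2 - 9)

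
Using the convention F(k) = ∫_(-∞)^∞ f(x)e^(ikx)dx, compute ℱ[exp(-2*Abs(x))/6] 2/(3*(k^2 + 4))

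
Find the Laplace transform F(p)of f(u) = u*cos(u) (p^2 - 1)/(p^2 + 1)^2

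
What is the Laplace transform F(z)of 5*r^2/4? 5/(2*z^3)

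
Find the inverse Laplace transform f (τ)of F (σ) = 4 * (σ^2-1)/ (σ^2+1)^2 4 * τ * cos (τ)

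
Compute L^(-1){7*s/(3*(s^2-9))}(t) 7*cosh(3*t)/3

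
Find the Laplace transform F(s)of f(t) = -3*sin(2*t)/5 -6/(5*s^2+20)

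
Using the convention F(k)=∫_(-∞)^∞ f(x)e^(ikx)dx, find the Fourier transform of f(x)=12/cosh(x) 12*pi/cosh(pi*k/2)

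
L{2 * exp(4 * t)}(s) 2/(s - 4)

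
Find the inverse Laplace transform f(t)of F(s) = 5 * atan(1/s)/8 5 * sin(t)/(8 * t)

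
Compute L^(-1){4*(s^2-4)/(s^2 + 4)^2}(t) 4*t*cos(2*t)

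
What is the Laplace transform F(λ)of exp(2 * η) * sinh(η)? 1/((λ - 2)^2-1)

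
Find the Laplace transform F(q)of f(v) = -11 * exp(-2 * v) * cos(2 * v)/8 11 * (-q - 2)/(8 * ((q + 2)^2 + 4))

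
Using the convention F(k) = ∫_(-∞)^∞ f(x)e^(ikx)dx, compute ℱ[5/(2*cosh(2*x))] 5*pi/(4*cosh(pi*k/4))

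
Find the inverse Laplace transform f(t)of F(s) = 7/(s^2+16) 7*sin(4*t)/4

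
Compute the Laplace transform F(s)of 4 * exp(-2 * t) 4/(s+2)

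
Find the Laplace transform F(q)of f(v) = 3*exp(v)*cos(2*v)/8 3*(q - 1)/(8*((q - 1)^2 + 4))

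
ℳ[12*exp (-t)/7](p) 12*gamma (p)/7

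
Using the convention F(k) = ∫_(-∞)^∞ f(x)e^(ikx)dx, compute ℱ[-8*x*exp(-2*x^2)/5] -sqrt(2)*I*sqrt(pi)*k*exp(-k^2/8)/5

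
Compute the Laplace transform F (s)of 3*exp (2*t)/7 3/ (7*(s - 2))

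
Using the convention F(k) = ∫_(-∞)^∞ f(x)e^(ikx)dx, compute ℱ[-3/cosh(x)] -3*pi/cosh(pi*k/2)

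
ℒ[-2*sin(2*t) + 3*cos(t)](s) 3*s/(s^2 + 1) - 4/(s^2 + 4)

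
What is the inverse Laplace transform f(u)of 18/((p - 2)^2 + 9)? 6*exp(2*u)*sin(3*u)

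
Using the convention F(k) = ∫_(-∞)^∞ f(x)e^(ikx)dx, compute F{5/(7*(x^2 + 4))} 5*pi*exp(-2*Abs(k))/14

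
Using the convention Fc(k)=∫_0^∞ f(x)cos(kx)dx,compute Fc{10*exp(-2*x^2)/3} 5*sqrt(2)*sqrt(pi)*exp(-k^2/8)/6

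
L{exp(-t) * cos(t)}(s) (s + 1)/((s + 1)^2 + 1)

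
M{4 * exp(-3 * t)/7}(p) 4 * gamma(p)/(7 * 3^p)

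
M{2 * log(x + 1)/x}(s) -2 * pi * csc(pi * s)/(s - 1)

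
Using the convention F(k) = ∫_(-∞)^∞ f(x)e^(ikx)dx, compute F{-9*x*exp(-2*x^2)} -9*sqrt(2)*I*sqrt(pi)*k*exp(-k^2/8)/8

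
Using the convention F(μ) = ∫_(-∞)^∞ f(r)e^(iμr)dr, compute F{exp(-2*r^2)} sqrt(2)*sqrt(pi)*exp(-μ^2/8)/2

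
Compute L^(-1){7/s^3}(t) 7*t^2/2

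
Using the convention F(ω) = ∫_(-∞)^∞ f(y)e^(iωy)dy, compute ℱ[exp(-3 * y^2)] sqrt(3) * sqrt(pi) * exp(-ω^2/12)/3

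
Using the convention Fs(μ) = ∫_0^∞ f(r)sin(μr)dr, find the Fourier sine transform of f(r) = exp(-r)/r atan(μ)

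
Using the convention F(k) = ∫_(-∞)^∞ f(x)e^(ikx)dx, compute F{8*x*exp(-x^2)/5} 4*I*sqrt(pi)*k*exp(-k^2/4)/5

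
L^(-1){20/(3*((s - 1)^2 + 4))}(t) 10*exp(t)*sin(2*t)/3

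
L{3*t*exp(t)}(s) 3/(s - 1)^2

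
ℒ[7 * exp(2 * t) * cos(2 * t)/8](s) 7 * (s - 2)/(8 * ((s - 2)^2 + 4))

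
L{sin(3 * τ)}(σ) 3/(σ^2 + 9)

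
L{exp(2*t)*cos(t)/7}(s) (s - 2)/(7*((s - 2)^2 + 1))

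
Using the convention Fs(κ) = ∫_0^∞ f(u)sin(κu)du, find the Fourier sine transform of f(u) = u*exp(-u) 2*κ/(κ^2 + 1)^2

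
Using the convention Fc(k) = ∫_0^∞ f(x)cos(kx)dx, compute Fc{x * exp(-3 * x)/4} (9 - k^2)/(4 * (k^2 + 9)^2)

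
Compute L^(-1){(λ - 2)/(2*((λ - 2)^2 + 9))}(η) exp(2*η)*cos(3*η)/2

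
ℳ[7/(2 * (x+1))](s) 7 * pi * csc(pi * s)/2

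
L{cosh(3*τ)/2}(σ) σ/(2*(σ^2 - 9))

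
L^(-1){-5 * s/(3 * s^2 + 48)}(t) -5 * cos(4 * t)/3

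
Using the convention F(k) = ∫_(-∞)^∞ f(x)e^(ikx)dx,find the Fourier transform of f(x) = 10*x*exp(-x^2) 5*I*sqrt(pi)*k*exp(-k^2/4)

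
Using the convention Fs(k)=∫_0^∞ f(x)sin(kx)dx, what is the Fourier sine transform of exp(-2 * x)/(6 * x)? atan(k/2)/6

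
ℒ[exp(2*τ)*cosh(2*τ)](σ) (σ - 2)/(σ*(σ - 4))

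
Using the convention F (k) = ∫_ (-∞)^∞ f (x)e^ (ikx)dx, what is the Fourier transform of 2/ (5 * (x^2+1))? 2 * pi * exp (-Abs (k))/5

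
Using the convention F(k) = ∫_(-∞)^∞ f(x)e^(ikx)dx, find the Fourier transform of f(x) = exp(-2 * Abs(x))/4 1/(k^2 + 4)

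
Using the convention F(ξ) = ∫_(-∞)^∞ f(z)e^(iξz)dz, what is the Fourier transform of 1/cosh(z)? pi/cosh(pi * ξ/2)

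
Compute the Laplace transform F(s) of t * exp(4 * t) (s - 4) ^(-2) 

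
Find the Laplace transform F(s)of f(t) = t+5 5/s+s^(-2)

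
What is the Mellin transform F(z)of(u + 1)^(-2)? (-pi*z + pi)/sin(pi*z)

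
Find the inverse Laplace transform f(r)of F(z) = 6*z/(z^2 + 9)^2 r*sin(3*r)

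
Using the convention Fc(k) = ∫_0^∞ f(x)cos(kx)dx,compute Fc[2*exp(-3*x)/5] 6/(5*(k^2+9))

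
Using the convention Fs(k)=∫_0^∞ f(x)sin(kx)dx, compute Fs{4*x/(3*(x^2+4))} 2*pi*exp(-2*k)/3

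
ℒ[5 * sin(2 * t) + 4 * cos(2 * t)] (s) 10/(s^2 + 4) + 4 * s/(s^2 + 4) 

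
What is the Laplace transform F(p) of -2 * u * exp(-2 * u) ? -2/(p + 2) ^2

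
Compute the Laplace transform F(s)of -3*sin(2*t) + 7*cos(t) 7*s/(s^2 + 1)-6/(s^2 + 4)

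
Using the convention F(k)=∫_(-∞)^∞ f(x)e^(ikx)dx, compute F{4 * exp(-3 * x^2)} 4 * sqrt(3) * sqrt(pi) * exp(-k^2/12)/3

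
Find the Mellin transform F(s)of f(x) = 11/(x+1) 11 * pi * csc(pi * s)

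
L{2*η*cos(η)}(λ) 2*(λ^2-1)/(λ^2 + 1)^2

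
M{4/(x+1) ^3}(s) 2*pi*(s - 2)*(s - 1) /sin(pi*s) 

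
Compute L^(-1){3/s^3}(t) 3 * t^2/2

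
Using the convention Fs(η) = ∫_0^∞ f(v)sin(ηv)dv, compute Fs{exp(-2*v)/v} atan(η/2)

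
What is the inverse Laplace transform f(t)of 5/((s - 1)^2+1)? 5*exp(t)*sin(t)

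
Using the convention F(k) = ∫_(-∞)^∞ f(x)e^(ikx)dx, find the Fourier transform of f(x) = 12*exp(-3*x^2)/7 4*sqrt(3)*sqrt(pi)*exp(-k^2/12)/7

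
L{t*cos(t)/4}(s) (s^2 - 1)/(4*(s^2 + 1)^2)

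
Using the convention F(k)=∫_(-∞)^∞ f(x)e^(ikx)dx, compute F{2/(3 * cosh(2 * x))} pi/(3 * cosh(pi * k/4))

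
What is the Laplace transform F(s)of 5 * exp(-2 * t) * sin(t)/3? 5/(3 * ((s + 2)^2 + 1))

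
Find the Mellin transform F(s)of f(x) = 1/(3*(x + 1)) pi*csc(pi*s)/3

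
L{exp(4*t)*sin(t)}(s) 1/((s - 4)^2 + 1)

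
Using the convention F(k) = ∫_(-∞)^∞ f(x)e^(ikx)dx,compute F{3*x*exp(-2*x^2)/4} 3*sqrt(2)*I*sqrt(pi)*k*exp(-k^2/8)/32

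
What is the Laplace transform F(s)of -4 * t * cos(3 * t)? 4 * (9 - s^2)/(s^2 + 9)^2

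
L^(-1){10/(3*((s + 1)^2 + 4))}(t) 5*exp(-t)*sin(2*t)/3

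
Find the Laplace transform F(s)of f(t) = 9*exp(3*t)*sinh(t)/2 9/(2*((s - 3)^2 - 1))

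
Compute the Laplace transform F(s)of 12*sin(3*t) 36/(s^2 + 9)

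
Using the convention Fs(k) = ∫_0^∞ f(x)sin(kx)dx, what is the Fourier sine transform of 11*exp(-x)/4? 11*k/(4*(k^2 + 1))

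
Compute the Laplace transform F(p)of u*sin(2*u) 4*p/(p^2+4)^2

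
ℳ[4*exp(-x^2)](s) 2*gamma(s/2)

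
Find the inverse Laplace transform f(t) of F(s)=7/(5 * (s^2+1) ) 7 * sin(t) /5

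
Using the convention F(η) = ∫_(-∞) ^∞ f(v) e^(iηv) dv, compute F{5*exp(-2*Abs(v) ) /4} 5/(η^2 + 4) 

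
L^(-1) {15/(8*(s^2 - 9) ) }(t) 5*sinh(3*t) /8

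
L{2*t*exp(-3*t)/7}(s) 2/(7*(s + 3)^2)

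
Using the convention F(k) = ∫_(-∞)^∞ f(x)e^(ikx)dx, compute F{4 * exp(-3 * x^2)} 4 * sqrt(3) * sqrt(pi) * exp(-k^2/12)/3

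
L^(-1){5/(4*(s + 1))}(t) 5*exp(-t)/4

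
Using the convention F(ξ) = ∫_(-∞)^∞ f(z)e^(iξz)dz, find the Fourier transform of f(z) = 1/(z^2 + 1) pi * exp(-Abs(ξ))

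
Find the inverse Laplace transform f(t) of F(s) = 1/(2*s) 1/2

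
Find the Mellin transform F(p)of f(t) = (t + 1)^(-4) gamma(p)*gamma(4 - p)/6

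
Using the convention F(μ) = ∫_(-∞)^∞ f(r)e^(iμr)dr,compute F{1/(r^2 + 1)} pi*exp(-Abs(μ))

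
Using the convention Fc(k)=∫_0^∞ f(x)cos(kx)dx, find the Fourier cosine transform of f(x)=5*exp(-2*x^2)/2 5*sqrt(2)*sqrt(pi)*exp(-k^2/8)/8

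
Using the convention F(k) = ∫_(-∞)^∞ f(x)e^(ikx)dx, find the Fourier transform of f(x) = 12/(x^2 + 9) 4 * pi * exp(-3 * Abs(k))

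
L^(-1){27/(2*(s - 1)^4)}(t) 9*t^3*exp(t)/4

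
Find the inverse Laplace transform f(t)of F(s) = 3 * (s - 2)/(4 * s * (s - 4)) 3 * exp(2 * t) * cosh(2 * t)/4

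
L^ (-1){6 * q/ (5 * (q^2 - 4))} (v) 6 * cosh (2 * v)/5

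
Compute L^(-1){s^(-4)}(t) t^3/6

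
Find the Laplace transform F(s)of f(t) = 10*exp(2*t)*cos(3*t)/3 10*(s - 2)/(3*((s - 2)^2 + 9))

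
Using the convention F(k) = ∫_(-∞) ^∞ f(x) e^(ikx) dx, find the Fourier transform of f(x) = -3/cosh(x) -3*pi/cosh(pi*k/2) 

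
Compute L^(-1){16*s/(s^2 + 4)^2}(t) 4*t*sin(2*t)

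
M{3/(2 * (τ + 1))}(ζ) 3 * pi * csc(pi * ζ)/2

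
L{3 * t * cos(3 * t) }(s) 3 * (s^2 - 9) /(s^2 + 9) ^2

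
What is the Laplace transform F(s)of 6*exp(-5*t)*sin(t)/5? 6/(5*((s+5)^2+1))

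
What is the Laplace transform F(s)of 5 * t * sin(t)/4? 5 * s/(2 * (s^2 + 1)^2)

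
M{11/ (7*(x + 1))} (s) 11*pi*csc (pi*s)/7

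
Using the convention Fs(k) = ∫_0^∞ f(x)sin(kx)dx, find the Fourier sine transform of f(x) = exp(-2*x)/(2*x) atan(k/2)/2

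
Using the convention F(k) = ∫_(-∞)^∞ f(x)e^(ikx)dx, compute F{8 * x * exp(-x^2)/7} 4 * I * sqrt(pi) * k * exp(-k^2/4)/7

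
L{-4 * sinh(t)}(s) -4/(s^2-1)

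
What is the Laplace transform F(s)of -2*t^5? -240/s^6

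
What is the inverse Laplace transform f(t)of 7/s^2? 7 * t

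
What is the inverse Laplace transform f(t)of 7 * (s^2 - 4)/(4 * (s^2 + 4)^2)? 7 * t * cos(2 * t)/4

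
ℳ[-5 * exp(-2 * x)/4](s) -5 * gamma(s)/(4 * 2^s)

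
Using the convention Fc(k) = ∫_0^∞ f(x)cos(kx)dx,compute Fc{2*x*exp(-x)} 2*(1 - k^2)/(k^2 + 1)^2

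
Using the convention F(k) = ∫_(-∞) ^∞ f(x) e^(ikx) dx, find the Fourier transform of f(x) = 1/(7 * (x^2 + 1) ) pi * exp(-Abs(k) ) /7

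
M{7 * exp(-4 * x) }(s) 7 * gamma(s) /4^s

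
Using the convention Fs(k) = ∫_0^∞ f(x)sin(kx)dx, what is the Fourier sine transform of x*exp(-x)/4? k/(2*(k^2+1)^2)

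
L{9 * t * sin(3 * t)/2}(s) 27 * s/(s^2 + 9)^2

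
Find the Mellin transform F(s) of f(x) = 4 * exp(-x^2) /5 2 * gamma(s/2) /5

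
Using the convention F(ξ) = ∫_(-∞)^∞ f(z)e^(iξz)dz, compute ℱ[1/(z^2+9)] pi * exp(-3 * Abs(ξ))/3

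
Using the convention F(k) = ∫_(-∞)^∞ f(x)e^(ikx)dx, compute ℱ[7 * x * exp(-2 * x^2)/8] 7 * sqrt(2) * I * sqrt(pi) * k * exp(-k^2/8)/64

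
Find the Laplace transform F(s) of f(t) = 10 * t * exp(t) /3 10/(3 * (s - 1) ^2) 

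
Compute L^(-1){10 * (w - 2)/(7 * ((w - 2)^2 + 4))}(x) 10 * exp(2 * x) * cos(2 * x)/7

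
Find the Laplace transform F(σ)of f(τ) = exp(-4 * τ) 1/(σ + 4)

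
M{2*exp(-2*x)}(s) 2^(1 - s)*gamma(s)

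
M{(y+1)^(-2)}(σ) (-pi*σ+pi)/sin(pi*σ)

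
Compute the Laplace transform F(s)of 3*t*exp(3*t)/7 3/(7*(s - 3)^2)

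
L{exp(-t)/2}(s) 1/(2*(s+1))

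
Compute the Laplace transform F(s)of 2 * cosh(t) 2 * s/(s^2 - 1)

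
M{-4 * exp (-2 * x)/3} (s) -2^ (2 - s) * gamma (s)/3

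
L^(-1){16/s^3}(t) 8*t^2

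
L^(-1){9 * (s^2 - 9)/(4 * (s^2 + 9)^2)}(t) 9 * t * cos(3 * t)/4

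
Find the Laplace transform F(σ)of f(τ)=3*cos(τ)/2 3*σ/(2*(σ^2 + 1))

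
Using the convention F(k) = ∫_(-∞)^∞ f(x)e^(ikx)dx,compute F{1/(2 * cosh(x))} pi/(2 * cosh(pi * k/2))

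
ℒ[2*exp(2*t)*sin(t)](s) 2/((s - 2)^2 + 1)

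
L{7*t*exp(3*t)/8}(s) 7/(8*(s - 3)^2)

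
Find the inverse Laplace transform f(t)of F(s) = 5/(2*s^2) 5*t/2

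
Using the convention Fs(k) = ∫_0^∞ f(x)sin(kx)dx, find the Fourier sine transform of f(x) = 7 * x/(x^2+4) 7 * pi * exp(-2 * k)/2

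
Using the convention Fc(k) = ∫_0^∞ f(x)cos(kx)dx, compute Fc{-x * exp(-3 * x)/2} (k^2 - 9)/(2 * (k^2 + 9)^2)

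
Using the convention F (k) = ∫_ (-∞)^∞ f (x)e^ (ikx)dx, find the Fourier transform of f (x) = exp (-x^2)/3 sqrt (pi)*exp (-k^2/4)/3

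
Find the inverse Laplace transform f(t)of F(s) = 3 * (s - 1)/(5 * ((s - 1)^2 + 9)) 3 * exp(t) * cos(3 * t)/5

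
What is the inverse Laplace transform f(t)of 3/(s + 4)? 3 * exp(-4 * t)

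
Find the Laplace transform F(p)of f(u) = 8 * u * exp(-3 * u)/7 8/(7 * (p + 3)^2)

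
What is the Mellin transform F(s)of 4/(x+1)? 4 * pi * csc(pi * s)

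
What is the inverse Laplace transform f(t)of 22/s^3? 11*t^2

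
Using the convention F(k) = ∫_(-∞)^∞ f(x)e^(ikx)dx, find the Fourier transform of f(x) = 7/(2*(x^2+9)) 7*pi*exp(-3*Abs(k))/6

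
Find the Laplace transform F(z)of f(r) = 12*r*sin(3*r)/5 72*z/(5*(z^2 + 9)^2)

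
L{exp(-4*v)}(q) 1/(q+4)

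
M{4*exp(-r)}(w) 4*gamma(w)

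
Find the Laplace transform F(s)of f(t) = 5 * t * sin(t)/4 5 * s/(2 * (s^2 + 1)^2)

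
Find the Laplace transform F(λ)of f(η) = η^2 2/λ^3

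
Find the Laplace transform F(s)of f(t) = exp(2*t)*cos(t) (s - 2)/((s - 2)^2 + 1)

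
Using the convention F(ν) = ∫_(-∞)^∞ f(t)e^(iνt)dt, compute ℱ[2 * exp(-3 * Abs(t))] 12/(ν^2 + 9)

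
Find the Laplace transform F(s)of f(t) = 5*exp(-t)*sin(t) 5/((s + 1)^2 + 1)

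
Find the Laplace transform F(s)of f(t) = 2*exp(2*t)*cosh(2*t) 2*(s - 2)/(s*(s - 4))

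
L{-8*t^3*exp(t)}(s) -48/(s - 1)^4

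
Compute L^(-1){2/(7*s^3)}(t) t^2/7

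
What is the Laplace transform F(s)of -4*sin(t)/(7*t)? -4*atan(1/s)/7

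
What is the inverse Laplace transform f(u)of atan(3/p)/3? sin(3*u)/(3*u)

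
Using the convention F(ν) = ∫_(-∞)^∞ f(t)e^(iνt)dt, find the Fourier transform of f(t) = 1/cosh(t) pi/cosh(pi * ν/2)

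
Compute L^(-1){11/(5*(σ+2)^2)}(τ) 11*τ*exp(-2*τ)/5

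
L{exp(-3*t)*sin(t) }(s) 1/((s+3) ^2+1) 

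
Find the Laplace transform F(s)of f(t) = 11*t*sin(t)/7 22*s/(7*(s^2 + 1)^2)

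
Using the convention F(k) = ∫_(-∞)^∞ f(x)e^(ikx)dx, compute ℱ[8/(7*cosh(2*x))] 4*pi/(7*cosh(pi*k/4))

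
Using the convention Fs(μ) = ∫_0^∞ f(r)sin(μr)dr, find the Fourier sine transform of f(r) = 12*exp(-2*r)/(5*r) 12*atan(μ/2)/5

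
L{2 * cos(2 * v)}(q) 2 * q/(q^2 + 4)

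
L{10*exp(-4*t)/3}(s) 10/(3*(s + 4))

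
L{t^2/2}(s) s^(-3)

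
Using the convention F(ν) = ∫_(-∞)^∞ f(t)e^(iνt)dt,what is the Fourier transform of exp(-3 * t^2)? sqrt(3) * sqrt(pi) * exp(-ν^2/12)/3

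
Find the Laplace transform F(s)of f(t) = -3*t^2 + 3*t 3/s^2-6/s^3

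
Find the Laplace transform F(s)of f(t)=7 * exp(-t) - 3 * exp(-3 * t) 7/(s + 1) - 3/(s + 3)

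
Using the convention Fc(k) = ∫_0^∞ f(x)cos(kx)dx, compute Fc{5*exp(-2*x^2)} 5*sqrt(2)*sqrt(pi)*exp(-k^2/8)/4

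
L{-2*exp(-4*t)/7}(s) -2/(7*s + 28)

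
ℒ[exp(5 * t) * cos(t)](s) (s - 5)/((s - 5)^2 + 1)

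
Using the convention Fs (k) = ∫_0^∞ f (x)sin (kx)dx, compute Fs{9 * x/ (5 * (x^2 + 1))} 9 * pi * exp (-k)/10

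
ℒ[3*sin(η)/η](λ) 3*atan(1/λ)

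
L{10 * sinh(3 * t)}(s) 30/(s^2-9)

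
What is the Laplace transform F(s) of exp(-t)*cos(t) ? (s+1) /((s+1) ^2+1) 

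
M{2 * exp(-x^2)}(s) gamma(s/2)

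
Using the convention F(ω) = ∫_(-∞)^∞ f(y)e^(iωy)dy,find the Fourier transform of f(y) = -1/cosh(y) -pi/cosh(pi*ω/2)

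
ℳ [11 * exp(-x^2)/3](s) 11 * gamma(s/2)/6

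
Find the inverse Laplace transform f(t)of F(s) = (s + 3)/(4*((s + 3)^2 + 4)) exp(-3*t)*cos(2*t)/4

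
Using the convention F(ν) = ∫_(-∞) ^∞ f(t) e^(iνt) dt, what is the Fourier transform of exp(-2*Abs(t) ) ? 4/(ν^2 + 4) 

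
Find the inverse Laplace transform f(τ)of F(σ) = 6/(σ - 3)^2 6*τ*exp(3*τ)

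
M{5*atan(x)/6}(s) -5*pi*sec(pi*s/2)/(12*s)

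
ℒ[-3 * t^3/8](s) -9/(4 * s^4)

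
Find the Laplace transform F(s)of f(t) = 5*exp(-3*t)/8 5/(8*(s + 3))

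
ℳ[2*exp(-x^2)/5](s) gamma(s/2)/5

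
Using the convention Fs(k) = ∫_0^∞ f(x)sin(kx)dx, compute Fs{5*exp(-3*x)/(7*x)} 5*atan(k/3)/7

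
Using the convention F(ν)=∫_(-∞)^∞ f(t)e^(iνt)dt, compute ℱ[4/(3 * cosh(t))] 4 * pi/(3 * cosh(pi * ν/2))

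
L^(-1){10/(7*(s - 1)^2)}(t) 10*t*exp(t)/7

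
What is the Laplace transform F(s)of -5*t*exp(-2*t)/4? -5/(4*(s + 2)^2)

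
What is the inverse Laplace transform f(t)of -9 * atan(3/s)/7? -9 * sin(3 * t)/(7 * t)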